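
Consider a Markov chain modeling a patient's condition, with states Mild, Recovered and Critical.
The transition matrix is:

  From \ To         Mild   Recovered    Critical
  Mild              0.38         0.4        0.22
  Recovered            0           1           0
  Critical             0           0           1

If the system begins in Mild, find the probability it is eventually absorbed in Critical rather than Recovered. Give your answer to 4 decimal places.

0.3548

Let h(s) be the probability of absorption at Critical starting from transient state s. Then h(Critical) = 1 and h(Recovered) = 0. By first-step analysis:
h(Mild) = 0.38·h(Mild) + 0.4·0 + 0.22·1
Solving: h(Mild) = 0.3548.
Starting from Mild, the probability is 0.3548.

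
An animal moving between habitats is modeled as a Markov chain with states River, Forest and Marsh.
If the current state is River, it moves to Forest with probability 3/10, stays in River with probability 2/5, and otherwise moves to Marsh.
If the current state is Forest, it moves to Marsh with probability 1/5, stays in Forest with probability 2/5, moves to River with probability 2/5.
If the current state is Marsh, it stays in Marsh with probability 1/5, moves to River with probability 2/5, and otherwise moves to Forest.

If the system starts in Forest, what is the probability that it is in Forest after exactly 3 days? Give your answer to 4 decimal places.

0.3600

Propagate the distribution vector 3 days from Forest.
After 0 days: (0.0000, 1.0000, 0.0000)
After 1 day: (0.4000, 0.4000, 0.2000)
After 2 days: (0.4000, 0.3600, 0.2400)
After 3 days: (0.4000, 0.3600, 0.2400)
P(in Forest after 3 days) = 0.3600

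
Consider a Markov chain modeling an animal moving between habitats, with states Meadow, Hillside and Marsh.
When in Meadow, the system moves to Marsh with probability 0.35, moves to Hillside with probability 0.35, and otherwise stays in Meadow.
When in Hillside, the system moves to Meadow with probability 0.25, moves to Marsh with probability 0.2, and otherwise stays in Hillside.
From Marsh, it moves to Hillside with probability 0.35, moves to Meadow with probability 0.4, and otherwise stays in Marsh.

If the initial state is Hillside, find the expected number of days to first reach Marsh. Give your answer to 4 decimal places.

4.1758

Let t(s) be the expected number of days to first reach Marsh from state s, with t(Marsh) = 0. Conditioning on the first day:
t(Meadow) = 1 + 0.3·t(Meadow) + 0.35·t(Hillside)
t(Hillside) = 1 + 0.25·t(Meadow) + 0.55·t(Hillside)
Solving: t(Meadow) = 3.5165, t(Hillside) = 4.1758.
Expected days from Hillside to Marsh: 4.1758.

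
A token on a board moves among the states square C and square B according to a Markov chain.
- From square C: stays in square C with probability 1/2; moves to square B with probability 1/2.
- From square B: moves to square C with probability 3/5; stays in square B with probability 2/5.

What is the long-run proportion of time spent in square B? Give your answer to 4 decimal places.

Let the stationary distribution be π with π = πP and π_1 + π_2 = 1.
π_1 = 0.5·π_1 + 0.6·π_2
Solving with the normalization constraint gives π = (0.5455, 0.4545).
So the stationary probability of square B is 0.4545.

0.4545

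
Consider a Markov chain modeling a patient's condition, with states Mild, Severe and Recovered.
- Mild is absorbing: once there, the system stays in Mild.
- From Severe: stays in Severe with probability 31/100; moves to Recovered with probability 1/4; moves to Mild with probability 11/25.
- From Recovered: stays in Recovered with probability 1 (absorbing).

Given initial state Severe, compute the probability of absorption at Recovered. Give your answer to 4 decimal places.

0.3623

Let h(s) be the probability of absorption at Recovered starting from transient state s. Then h(Recovered) = 1 and h(Mild) = 0. By first-step analysis:
h(Severe) = 0.44·0 + 0.31·h(Severe) + 0.25·1
Solving: h(Severe) = 0.3623.
Starting from Severe, the probability is 0.3623.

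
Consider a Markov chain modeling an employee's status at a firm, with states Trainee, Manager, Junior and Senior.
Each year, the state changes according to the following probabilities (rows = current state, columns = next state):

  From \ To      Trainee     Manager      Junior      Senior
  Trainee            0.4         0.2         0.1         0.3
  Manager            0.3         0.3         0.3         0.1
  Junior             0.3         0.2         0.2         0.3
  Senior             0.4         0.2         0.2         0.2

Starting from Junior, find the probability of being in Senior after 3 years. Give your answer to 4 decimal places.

0.2330

Propagate the distribution vector 3 years from Junior.
After 0 years: (0.0000, 0.0000, 1.0000, 0.0000)
After 1 year: (0.3000, 0.2000, 0.2000, 0.3000)
After 2 years: (0.3600, 0.2200, 0.1900, 0.2300)
After 3 years: (0.3590, 0.2220, 0.1860, 0.2330)
P(in Senior after 3 years) = 0.2330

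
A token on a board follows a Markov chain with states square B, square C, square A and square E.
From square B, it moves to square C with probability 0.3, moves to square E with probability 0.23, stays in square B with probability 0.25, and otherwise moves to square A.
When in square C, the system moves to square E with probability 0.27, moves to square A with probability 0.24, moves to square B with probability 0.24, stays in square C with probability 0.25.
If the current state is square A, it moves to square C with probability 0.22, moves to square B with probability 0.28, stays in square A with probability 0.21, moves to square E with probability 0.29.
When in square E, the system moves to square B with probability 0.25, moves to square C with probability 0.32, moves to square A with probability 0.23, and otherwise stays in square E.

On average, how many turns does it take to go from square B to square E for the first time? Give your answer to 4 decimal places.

Let t(s) be the expected number of turns to first reach square E from state s, with t(square E) = 0. Conditioning on the first turn:
t(square B) = 1 + 0.25·t(square B) + 0.3·t(square C) + 0.22·t(square A)
t(square C) = 1 + 0.24·t(square B) + 0.25·t(square C) + 0.24·t(square A)
t(square A) = 1 + 0.28·t(square B) + 0.22·t(square C) + 0.21·t(square A)
Solving: t(square B) = 3.9349, t(square C) = 3.7808, t(square A) = 3.7133.
Expected turns from square B to square E: 3.9349.

3.9349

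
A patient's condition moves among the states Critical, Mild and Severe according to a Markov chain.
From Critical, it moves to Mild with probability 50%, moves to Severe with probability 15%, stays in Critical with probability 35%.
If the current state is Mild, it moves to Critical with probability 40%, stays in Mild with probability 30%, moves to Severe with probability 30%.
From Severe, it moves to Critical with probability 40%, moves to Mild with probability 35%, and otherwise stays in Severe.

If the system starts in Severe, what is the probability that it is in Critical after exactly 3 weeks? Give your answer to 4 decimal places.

0.3810

Propagate the distribution vector 3 weeks from Severe.
After 0 weeks: (0.0000, 0.0000, 1.0000)
After 1 week: (0.4000, 0.3500, 0.2500)
After 2 weeks: (0.3800, 0.3925, 0.2275)
After 3 weeks: (0.3810, 0.3874, 0.2316)
P(in Critical after 3 weeks) = 0.3810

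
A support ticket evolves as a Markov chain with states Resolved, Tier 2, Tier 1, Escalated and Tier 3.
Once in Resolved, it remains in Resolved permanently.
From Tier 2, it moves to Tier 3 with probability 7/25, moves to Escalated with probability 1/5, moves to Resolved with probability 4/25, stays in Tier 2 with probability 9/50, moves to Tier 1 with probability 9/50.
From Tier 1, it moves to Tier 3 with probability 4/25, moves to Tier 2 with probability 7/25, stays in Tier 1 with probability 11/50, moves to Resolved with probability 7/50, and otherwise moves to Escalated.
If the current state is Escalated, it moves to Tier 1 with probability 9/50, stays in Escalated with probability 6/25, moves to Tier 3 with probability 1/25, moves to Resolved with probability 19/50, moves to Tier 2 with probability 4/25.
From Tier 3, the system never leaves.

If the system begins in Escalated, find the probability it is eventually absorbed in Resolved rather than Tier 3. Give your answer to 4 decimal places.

Let h(s) be the probability of absorption at Resolved starting from transient state s. Then h(Resolved) = 1 and h(Tier 3) = 0. By first-step analysis:
h(Tier 2) = 0.16·1 + 0.18·h(Tier 2) + 0.18·h(Tier 1) + 0.2·h(Escalated) + 0.28·0
h(Tier 1) = 0.14·1 + 0.28·h(Tier 2) + 0.22·h(Tier 1) + 0.2·h(Escalated) + 0.16·0
h(Escalated) = 0.38·1 + 0.16·h(Tier 2) + 0.18·h(Tier 1) + 0.24·h(Escalated) + 0.04·0
Solving: h(Tier 2) = 0.4934, h(Tier 1) = 0.5445, h(Escalated) = 0.7328.
Starting from Escalated, the probability is 0.7328.

0.7328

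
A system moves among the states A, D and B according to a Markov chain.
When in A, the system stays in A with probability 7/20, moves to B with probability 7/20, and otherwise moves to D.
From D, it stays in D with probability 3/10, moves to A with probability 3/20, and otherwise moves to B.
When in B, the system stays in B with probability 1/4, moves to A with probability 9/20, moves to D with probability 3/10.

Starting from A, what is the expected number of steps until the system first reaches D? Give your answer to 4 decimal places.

Let t(s) be the expected number of steps to first reach D from state s, with t(D) = 0. Conditioning on the first step:
t(A) = 1 + 0.35·t(A) + 0.35·t(B)
t(B) = 1 + 0.45·t(A) + 0.25·t(B)
Solving: t(A) = 3.3333, t(B) = 3.3333.
Expected steps from A to D: 3.3333.

3.3333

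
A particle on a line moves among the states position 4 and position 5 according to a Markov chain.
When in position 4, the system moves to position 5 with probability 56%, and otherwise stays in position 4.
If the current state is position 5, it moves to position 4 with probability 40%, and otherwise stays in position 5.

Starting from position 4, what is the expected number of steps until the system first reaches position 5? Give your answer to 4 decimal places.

Let t(s) be the expected number of steps to first reach position 5 from state s, with t(position 5) = 0. Conditioning on the first step:
t(position 4) = 1 + 0.44·t(position 4)
Solving: t(position 4) = 1.7857.
Expected steps from position 4 to position 5: 1.7857.

1.7857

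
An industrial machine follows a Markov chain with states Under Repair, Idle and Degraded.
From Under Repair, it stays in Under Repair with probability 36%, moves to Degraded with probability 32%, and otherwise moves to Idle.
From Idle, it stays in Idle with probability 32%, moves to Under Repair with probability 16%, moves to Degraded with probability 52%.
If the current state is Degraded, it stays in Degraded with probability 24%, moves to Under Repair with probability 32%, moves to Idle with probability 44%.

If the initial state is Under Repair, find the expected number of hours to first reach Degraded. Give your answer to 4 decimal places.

2.6042

Let t(s) be the expected number of hours to first reach Degraded from state s, with t(Degraded) = 0. Conditioning on the first hour:
t(Under Repair) = 1 + 0.36·t(Under Repair) + 0.32·t(Idle)
t(Idle) = 1 + 0.16·t(Under Repair) + 0.32·t(Idle)
Solving: t(Under Repair) = 2.6042, t(Idle) = 2.0833.
Expected hours from Under Repair to Degraded: 2.6042.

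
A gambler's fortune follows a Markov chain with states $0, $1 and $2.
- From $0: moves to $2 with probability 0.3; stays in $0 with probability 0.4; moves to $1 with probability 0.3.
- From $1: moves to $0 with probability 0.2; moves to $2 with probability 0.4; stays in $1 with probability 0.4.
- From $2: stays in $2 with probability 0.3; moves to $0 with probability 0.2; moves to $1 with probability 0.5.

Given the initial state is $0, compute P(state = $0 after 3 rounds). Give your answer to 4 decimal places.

Propagate the distribution vector 3 rounds from $0.
After 0 rounds: (1.0000, 0.0000, 0.0000)
After 1 round: (0.4000, 0.3000, 0.3000)
After 2 rounds: (0.2800, 0.3900, 0.3300)
After 3 rounds: (0.2560, 0.4050, 0.3390)
P(in $0 after 3 rounds) = 0.2560

0.2560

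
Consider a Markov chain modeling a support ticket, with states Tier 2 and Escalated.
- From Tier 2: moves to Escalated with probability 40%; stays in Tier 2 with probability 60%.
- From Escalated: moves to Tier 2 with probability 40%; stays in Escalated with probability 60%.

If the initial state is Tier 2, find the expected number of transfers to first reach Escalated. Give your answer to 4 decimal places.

2.5000

Let t(s) be the expected number of transfers to first reach Escalated from state s, with t(Escalated) = 0. Conditioning on the first transfer:
t(Tier 2) = 1 + 0.6·t(Tier 2)
Solving: t(Tier 2) = 2.5000.
Expected transfers from Tier 2 to Escalated: 2.5000.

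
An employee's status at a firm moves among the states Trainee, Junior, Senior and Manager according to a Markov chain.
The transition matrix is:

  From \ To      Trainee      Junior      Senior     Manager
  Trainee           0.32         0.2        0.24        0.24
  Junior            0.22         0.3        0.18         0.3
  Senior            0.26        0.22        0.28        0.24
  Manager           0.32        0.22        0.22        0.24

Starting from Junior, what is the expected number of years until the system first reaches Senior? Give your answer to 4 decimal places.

4.8274

Let t(s) be the expected number of years to first reach Senior from state s, with t(Senior) = 0. Conditioning on the first year:
t(Trainee) = 1 + 0.32·t(Trainee) + 0.2·t(Junior) + 0.24·t(Manager)
t(Junior) = 1 + 0.22·t(Trainee) + 0.3·t(Junior) + 0.3·t(Manager)
t(Manager) = 1 + 0.32·t(Trainee) + 0.22·t(Junior) + 0.24·t(Manager)
Solving: t(Trainee) = 4.5197, t(Junior) = 4.8274, t(Manager) = 4.6162.
Expected years from Junior to Senior: 4.8274.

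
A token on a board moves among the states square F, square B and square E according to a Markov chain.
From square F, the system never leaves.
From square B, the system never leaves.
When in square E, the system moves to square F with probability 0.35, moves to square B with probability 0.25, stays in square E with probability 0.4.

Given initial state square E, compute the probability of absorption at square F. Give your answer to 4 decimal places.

Let h(s) be the probability of absorption at square F starting from transient state s. Then h(square F) = 1 and h(square B) = 0. By first-step analysis:
h(square E) = 0.35·1 + 0.25·0 + 0.4·h(square E)
Solving: h(square E) = 0.5833.
Starting from square E, the probability is 0.5833.

0.5833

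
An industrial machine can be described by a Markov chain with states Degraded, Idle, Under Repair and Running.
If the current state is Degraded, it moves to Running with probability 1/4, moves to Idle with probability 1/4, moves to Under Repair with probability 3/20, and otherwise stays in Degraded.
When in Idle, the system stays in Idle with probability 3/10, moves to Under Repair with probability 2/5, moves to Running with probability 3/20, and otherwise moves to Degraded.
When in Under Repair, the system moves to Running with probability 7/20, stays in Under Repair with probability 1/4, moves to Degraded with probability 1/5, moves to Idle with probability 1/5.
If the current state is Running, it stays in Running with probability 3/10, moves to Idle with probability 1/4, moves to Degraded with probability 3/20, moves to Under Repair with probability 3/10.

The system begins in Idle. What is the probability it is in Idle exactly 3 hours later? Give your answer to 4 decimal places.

0.2479

Propagate the distribution vector 3 hours from Idle.
After 0 hours: (0.0000, 1.0000, 0.0000, 0.0000)
After 1 hour: (0.1500, 0.3000, 0.4000, 0.1500)
After 2 hours: (0.2000, 0.2450, 0.2875, 0.2675)
After 3 hours: (0.2044, 0.2479, 0.2801, 0.2676)
P(in Idle after 3 hours) = 0.2479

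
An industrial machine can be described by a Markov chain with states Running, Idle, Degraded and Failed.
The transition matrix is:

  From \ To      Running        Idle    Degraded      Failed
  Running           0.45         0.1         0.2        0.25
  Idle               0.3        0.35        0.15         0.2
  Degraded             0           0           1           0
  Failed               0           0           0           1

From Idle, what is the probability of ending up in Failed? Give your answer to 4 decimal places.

0.5649

Let h(s) be the probability of absorption at Failed starting from transient state s. Then h(Failed) = 1 and h(Degraded) = 0. By first-step analysis:
h(Running) = 0.45·h(Running) + 0.1·h(Idle) + 0.2·0 + 0.25·1
h(Idle) = 0.3·h(Running) + 0.35·h(Idle) + 0.15·0 + 0.2·1
Solving: h(Running) = 0.5573, h(Idle) = 0.5649.
Starting from Idle, the probability is 0.5649.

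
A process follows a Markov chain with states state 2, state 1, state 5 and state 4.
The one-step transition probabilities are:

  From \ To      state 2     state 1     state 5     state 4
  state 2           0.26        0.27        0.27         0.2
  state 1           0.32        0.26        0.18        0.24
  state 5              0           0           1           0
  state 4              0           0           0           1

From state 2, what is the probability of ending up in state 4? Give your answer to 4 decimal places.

Let h(s) be the probability of absorption at state 4 starting from transient state s. Then h(state 4) = 1 and h(state 5) = 0. By first-step analysis:
h(state 2) = 0.26·h(state 2) + 0.27·h(state 1) + 0.27·0 + 0.2·1
h(state 1) = 0.32·h(state 2) + 0.26·h(state 1) + 0.18·0 + 0.24·1
Solving: h(state 2) = 0.4614, h(state 1) = 0.5239.
Starting from state 2, the probability is 0.4614.

0.4614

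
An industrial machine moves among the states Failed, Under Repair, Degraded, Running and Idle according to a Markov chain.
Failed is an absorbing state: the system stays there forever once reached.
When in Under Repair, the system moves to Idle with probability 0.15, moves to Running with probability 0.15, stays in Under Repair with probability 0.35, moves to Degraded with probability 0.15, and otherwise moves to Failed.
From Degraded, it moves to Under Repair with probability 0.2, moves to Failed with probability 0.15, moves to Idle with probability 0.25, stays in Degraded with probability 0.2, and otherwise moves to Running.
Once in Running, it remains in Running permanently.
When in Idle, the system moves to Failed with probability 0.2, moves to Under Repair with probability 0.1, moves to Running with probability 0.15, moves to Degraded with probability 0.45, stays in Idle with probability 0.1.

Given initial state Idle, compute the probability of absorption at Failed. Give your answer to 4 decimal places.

Let h(s) be the probability of absorption at Failed starting from transient state s. Then h(Failed) = 1 and h(Running) = 0. By first-step analysis:
h(Under Repair) = 0.2·1 + 0.35·h(Under Repair) + 0.15·h(Degraded) + 0.15·0 + 0.15·h(Idle)
h(Degraded) = 0.15·1 + 0.2·h(Under Repair) + 0.2·h(Degraded) + 0.2·0 + 0.25·h(Idle)
h(Idle) = 0.2·1 + 0.1·h(Under Repair) + 0.45·h(Degraded) + 0.15·0 + 0.1·h(Idle)
Solving: h(Under Repair) = 0.5415, h(Degraded) = 0.4873, h(Idle) = 0.5260.
Starting from Idle, the probability is 0.5260.

0.5260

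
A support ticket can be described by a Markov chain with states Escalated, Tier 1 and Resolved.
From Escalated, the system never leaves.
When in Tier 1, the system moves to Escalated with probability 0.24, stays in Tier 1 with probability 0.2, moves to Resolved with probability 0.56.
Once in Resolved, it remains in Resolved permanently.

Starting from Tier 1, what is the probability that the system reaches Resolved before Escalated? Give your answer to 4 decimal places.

0.7000

Let h(s) be the probability of absorption at Resolved starting from transient state s. Then h(Resolved) = 1 and h(Escalated) = 0. By first-step analysis:
h(Tier 1) = 0.24·0 + 0.2·h(Tier 1) + 0.56·1
Solving: h(Tier 1) = 0.7000.
Starting from Tier 1, the probability is 0.7000.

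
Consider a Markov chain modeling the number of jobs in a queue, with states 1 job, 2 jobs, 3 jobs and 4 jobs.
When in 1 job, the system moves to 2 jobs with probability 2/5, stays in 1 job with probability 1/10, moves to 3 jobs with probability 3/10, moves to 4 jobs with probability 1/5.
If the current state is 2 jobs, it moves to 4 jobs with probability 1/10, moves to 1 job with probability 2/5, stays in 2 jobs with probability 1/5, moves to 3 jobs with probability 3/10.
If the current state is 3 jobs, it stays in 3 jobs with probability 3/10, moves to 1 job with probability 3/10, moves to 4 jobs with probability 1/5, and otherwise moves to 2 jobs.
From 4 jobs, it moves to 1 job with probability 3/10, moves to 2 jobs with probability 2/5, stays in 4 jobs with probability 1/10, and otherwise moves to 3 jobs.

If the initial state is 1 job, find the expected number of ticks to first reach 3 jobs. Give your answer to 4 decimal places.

3.5106

Let t(s) be the expected number of ticks to first reach 3 jobs from state s, with t(3 jobs) = 0. Conditioning on the first tick:
t(1 job) = 1 + 0.1·t(1 job) + 0.4·t(2 jobs) + 0.2·t(4 jobs)
t(2 jobs) = 1 + 0.4·t(1 job) + 0.2·t(2 jobs) + 0.1·t(4 jobs)
t(4 jobs) = 1 + 0.3·t(1 job) + 0.4·t(2 jobs) + 0.1·t(4 jobs)
Solving: t(1 job) = 3.5106, t(2 jobs) = 3.4840, t(4 jobs) = 3.8298.
Expected ticks from 1 job to 3 jobs: 3.5106.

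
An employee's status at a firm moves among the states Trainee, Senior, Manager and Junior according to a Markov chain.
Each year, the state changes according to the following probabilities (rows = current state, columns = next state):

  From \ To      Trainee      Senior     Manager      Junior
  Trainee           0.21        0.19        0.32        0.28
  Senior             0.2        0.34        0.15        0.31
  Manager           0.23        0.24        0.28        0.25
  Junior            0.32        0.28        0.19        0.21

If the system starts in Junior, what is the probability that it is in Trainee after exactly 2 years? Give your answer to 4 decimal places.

Propagate the distribution vector 2 years from Junior.
After 0 years: (0.0000, 0.0000, 0.0000, 1.0000)
After 1 year: (0.3200, 0.2800, 0.1900, 0.2100)
After 2 years: (0.2341, 0.2604, 0.2375, 0.2680)
P(in Trainee after 2 years) = 0.2341

0.2341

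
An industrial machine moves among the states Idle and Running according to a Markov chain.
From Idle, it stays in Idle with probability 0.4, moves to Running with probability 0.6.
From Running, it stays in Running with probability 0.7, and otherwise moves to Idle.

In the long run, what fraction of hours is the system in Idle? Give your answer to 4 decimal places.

Let the stationary distribution be π with π = πP and π_1 + π_2 = 1.
π_1 = 0.4·π_1 + 0.3·π_2
Solving with the normalization constraint gives π = (0.3333, 0.6667).
So the stationary probability of Idle is 0.3333.

0.3333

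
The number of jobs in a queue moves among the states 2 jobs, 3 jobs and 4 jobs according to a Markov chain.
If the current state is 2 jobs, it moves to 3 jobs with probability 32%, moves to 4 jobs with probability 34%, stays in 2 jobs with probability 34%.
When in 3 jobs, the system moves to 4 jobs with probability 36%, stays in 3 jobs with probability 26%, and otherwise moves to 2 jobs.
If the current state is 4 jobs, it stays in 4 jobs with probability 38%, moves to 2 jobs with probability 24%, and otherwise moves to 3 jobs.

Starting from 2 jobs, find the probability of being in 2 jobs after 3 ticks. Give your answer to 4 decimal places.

0.3168

Propagate the distribution vector 3 ticks from 2 jobs.
After 0 ticks: (1.0000, 0.0000, 0.0000)
After 1 tick: (0.3400, 0.3200, 0.3400)
After 2 ticks: (0.3188, 0.3212, 0.3600)
After 3 ticks: (0.3168, 0.3223, 0.3608)
P(in 2 jobs after 3 ticks) = 0.3168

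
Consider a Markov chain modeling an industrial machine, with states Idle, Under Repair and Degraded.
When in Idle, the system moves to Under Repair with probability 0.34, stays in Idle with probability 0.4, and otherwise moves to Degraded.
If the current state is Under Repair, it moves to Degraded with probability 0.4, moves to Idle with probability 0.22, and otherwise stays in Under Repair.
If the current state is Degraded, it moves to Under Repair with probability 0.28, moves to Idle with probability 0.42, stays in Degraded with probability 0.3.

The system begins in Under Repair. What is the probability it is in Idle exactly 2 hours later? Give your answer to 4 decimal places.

0.3396

Sum over the intermediate state after 1 hour:
P = P(Under Repair→Idle)·P(Idle→Idle) + P(Under Repair→Under Repair)·P(Under Repair→Idle) + P(Under Repair→Degraded)·P(Degraded→Idle)
  = 0.22×0.4 + 0.38×0.22 + 0.4×0.42
  = 0.0880 + 0.0836 + 0.1680 = 0.3396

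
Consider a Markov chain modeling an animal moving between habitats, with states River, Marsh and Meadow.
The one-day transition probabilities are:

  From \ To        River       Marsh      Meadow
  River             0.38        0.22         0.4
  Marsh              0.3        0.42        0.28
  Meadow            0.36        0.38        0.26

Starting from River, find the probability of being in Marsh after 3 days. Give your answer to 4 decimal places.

0.3364

Propagate the distribution vector 3 days from River.
After 0 days: (1.0000, 0.0000, 0.0000)
After 1 day: (0.3800, 0.2200, 0.4000)
After 2 days: (0.3544, 0.3280, 0.3176)
After 3 days: (0.3474, 0.3364, 0.3162)
P(in Marsh after 3 days) = 0.3364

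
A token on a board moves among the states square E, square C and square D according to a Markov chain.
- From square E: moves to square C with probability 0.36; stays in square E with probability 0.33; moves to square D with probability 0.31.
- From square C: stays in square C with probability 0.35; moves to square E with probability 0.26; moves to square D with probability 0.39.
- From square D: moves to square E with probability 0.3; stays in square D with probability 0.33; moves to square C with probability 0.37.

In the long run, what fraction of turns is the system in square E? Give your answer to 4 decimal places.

Let the stationary distribution be π with π = πP and π_1 + π_2 + π_3 = 1.
π_1 = 0.33·π_1 + 0.26·π_2 + 0.3·π_3
π_2 = 0.36·π_1 + 0.35·π_2 + 0.37·π_3
Solving with the normalization constraint gives π = (0.2944, 0.3599, 0.3457).
So the stationary probability of square E is 0.2944.

0.2944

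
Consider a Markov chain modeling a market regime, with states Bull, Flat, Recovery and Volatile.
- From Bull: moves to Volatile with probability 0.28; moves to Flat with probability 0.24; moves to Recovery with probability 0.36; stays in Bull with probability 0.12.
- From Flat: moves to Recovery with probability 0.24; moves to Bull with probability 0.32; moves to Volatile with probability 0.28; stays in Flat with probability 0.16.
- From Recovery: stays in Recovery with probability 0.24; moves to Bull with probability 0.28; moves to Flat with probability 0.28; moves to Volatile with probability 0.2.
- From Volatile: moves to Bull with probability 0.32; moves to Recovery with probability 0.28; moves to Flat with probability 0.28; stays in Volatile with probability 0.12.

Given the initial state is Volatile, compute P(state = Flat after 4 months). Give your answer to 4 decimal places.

0.2406

Propagate the distribution vector 4 months from Volatile.
After 0 months: (0.0000, 0.0000, 0.0000, 1.0000)
After 1 month: (0.3200, 0.2800, 0.2800, 0.1200)
After 2 months: (0.2448, 0.2336, 0.2832, 0.2384)
After 3 months: (0.2597, 0.2422, 0.2789, 0.2192)
After 4 months: (0.2569, 0.2406, 0.2799, 0.2226)
P(in Flat after 4 months) = 0.2406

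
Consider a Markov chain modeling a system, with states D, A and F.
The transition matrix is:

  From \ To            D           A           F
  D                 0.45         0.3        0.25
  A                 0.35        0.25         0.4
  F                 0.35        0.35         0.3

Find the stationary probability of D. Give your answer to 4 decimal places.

Let the stationary distribution be π with π = πP and π_1 + π_2 + π_3 = 1.
π_1 = 0.45·π_1 + 0.35·π_2 + 0.35·π_3
π_2 = 0.3·π_1 + 0.25·π_2 + 0.35·π_3
Solving with the normalization constraint gives π = (0.3889, 0.3005, 0.3106).
So the stationary probability of D is 0.3889.

0.3889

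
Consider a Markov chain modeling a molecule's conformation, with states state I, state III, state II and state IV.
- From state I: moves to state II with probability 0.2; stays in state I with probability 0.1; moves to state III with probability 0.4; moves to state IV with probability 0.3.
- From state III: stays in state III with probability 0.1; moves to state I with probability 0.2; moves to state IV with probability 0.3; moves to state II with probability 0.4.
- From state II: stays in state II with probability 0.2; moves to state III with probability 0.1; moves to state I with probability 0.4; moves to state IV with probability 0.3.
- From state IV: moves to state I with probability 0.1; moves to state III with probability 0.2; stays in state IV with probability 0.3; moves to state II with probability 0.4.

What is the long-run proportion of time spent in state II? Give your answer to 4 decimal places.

Let the stationary distribution be π with π = πP and π_1 + π_2 + π_3 + π_4 = 1.
π_1 = 0.1·π_1 + 0.2·π_2 + 0.4·π_3 + 0.1·π_4
π_2 = 0.4·π_1 + 0.1·π_2 + 0.1·π_3 + 0.2·π_4
π_3 = 0.2·π_1 + 0.4·π_2 + 0.2·π_3 + 0.4·π_4
Solving with the normalization constraint gives π = (0.2088, 0.1926, 0.2985, 0.3000).
So the stationary probability of state II is 0.2985.

0.2985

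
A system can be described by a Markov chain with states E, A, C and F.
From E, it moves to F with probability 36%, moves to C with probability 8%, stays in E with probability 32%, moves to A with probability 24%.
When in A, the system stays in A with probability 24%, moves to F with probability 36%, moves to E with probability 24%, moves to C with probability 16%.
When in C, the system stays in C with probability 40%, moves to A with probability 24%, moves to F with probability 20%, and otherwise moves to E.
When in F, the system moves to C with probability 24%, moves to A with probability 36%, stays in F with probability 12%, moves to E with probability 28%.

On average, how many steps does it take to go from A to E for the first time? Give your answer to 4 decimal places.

4.3223

Let t(s) be the expected number of steps to first reach E from state s, with t(E) = 0. Conditioning on the first step:
t(A) = 1 + 0.24·t(A) + 0.16·t(C) + 0.36·t(F)
t(C) = 1 + 0.24·t(A) + 0.4·t(C) + 0.2·t(F)
t(F) = 1 + 0.36·t(A) + 0.24·t(C) + 0.12·t(F)
Solving: t(A) = 4.3223, t(C) = 4.8002, t(F) = 4.2137.
Expected steps from A to E: 4.3223.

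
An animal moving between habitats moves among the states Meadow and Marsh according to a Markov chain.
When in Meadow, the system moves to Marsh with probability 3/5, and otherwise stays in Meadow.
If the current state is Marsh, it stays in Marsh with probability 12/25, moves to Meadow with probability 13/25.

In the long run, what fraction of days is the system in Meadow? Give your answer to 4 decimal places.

Let the stationary distribution be π with π = πP and π_1 + π_2 = 1.
π_1 = 0.4·π_1 + 0.52·π_2
Solving with the normalization constraint gives π = (0.4643, 0.5357).
So the stationary probability of Meadow is 0.4643.

0.4643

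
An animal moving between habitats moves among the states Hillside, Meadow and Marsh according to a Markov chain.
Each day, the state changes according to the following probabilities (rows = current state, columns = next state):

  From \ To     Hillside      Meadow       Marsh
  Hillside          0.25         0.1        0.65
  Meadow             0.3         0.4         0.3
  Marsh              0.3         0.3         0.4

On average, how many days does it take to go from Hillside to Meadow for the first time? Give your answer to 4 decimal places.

4.9020

Let t(s) be the expected number of days to first reach Meadow from state s, with t(Meadow) = 0. Conditioning on the first day:
t(Hillside) = 1 + 0.25·t(Hillside) + 0.65·t(Marsh)
t(Marsh) = 1 + 0.3·t(Hillside) + 0.4·t(Marsh)
Solving: t(Hillside) = 4.9020, t(Marsh) = 4.1176.
Expected days from Hillside to Meadow: 4.9020.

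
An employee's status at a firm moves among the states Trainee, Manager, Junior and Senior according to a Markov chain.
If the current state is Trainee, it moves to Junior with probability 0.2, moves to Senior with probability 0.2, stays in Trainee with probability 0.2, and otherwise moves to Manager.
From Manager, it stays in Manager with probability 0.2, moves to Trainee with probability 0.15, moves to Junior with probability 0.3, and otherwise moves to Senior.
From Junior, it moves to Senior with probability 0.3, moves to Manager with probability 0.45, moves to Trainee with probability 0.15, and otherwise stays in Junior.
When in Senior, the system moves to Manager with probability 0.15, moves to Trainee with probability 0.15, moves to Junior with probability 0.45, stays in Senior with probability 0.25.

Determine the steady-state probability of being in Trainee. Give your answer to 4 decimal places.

0.1579

Let the stationary distribution be π with π = πP and π_1 + π_2 + π_3 + π_4 = 1.
π_1 = 0.2·π_1 + 0.15·π_2 + 0.15·π_3 + 0.15·π_4
π_2 = 0.4·π_1 + 0.2·π_2 + 0.45·π_3 + 0.15·π_4
π_3 = 0.2·π_1 + 0.3·π_2 + 0.1·π_3 + 0.45·π_4
Solving with the normalization constraint gives π = (0.1579, 0.2855, 0.2724, 0.2843).
So the stationary probability of Trainee is 0.1579.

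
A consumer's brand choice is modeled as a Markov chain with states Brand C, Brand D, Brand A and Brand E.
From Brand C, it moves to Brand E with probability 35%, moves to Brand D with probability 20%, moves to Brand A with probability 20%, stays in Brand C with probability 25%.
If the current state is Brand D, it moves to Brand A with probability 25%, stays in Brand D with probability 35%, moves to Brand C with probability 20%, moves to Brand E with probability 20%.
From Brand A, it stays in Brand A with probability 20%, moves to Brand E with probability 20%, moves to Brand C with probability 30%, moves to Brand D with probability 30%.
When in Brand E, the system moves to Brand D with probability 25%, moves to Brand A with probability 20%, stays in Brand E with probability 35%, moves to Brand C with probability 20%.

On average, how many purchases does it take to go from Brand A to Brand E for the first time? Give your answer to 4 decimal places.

4.1888

Let t(s) be the expected number of purchases to first reach Brand E from state s, with t(Brand E) = 0. Conditioning on the first purchase:
t(Brand C) = 1 + 0.25·t(Brand C) + 0.2·t(Brand D) + 0.2·t(Brand A)
t(Brand D) = 1 + 0.2·t(Brand C) + 0.35·t(Brand D) + 0.25·t(Brand A)
t(Brand A) = 1 + 0.3·t(Brand C) + 0.3·t(Brand D) + 0.2·t(Brand A)
Solving: t(Brand C) = 3.5843, t(Brand D) = 4.2524, t(Brand A) = 4.1888.
Expected purchases from Brand A to Brand E: 4.1888.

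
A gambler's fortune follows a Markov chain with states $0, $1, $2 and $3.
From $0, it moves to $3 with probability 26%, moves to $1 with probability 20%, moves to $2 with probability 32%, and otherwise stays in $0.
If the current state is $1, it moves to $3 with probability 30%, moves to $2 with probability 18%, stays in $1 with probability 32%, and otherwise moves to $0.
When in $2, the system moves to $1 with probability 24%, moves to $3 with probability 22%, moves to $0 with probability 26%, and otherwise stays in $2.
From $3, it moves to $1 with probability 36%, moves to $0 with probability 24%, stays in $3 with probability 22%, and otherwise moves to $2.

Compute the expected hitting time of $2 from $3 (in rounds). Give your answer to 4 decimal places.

Let t(s) be the expected number of rounds to first reach $2 from state s, with t($2) = 0. Conditioning on the first round:
t($0) = 1 + 0.22·t($0) + 0.2·t($1) + 0.26·t($3)
t($1) = 1 + 0.2·t($0) + 0.32·t($1) + 0.3·t($3)
t($3) = 1 + 0.24·t($0) + 0.36·t($1) + 0.22·t($3)
Solving: t($0) = 4.0805, t($1) = 4.7593, t($3) = 4.7342.
Expected rounds from $3 to $2: 4.7342.

4.7342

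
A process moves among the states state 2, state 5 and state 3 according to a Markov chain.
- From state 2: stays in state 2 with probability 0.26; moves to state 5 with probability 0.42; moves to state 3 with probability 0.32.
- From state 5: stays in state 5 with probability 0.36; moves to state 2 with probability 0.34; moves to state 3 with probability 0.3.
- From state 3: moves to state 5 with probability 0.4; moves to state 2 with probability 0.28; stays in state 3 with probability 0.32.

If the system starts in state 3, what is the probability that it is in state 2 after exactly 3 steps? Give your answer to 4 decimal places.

Propagate the distribution vector 3 steps from state 3.
After 0 steps: (0.0000, 0.0000, 1.0000)
After 1 step: (0.2800, 0.4000, 0.3200)
After 2 steps: (0.2984, 0.3896, 0.3120)
After 3 steps: (0.2974, 0.3904, 0.3122)
P(in state 2 after 3 steps) = 0.2974

0.2974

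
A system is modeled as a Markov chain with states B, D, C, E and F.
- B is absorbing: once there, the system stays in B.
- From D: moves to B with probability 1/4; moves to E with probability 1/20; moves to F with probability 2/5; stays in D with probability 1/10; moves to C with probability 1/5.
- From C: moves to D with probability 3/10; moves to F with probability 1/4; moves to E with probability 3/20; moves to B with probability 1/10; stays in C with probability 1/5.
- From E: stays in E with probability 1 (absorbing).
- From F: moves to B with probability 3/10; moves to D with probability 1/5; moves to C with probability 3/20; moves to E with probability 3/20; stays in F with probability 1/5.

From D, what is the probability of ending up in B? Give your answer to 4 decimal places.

0.7051

Let h(s) be the probability of absorption at B starting from transient state s. Then h(B) = 1 and h(E) = 0. By first-step analysis:
h(D) = 0.25·1 + 0.1·h(D) + 0.2·h(C) + 0.05·0 + 0.4·h(F)
h(C) = 0.1·1 + 0.3·h(D) + 0.2·h(C) + 0.15·0 + 0.25·h(F)
h(F) = 0.3·1 + 0.2·h(D) + 0.15·h(C) + 0.15·0 + 0.2·h(F)
Solving: h(D) = 0.7051, h(C) = 0.5966, h(F) = 0.6631.
Starting from D, the probability is 0.7051.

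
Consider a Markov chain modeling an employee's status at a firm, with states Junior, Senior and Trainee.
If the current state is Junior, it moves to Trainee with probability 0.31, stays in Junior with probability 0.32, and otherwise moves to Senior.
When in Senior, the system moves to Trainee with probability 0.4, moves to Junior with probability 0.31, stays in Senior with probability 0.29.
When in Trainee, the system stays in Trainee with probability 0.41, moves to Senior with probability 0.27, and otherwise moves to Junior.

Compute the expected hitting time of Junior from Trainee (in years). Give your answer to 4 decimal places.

Let t(s) be the expected number of years to first reach Junior from state s, with t(Junior) = 0. Conditioning on the first year:
t(Senior) = 1 + 0.29·t(Senior) + 0.4·t(Trainee)
t(Trainee) = 1 + 0.27·t(Senior) + 0.41·t(Trainee)
Solving: t(Senior) = 3.1843, t(Trainee) = 3.1521.
Expected years from Trainee to Junior: 3.1521.

3.1521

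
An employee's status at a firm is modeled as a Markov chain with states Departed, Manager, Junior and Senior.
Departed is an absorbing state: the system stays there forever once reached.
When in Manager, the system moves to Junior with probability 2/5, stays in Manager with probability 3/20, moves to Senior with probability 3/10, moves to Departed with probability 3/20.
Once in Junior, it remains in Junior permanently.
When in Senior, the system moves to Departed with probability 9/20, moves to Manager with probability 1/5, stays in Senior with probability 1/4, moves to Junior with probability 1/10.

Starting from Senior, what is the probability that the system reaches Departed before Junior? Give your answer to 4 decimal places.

0.7143

Let h(s) be the probability of absorption at Departed starting from transient state s. Then h(Departed) = 1 and h(Junior) = 0. By first-step analysis:
h(Manager) = 0.15·1 + 0.15·h(Manager) + 0.4·0 + 0.3·h(Senior)
h(Senior) = 0.45·1 + 0.2·h(Manager) + 0.1·0 + 0.25·h(Senior)
Solving: h(Manager) = 0.4286, h(Senior) = 0.7143.
Starting from Senior, the probability is 0.7143.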